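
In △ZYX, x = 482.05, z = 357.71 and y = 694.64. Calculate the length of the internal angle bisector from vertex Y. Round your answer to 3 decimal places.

t_Y ≈ 233.340

By the law of cosines, cos Y = (x² + z² − y²) / (2·x·z) ≈ -0.35433, so ∠Y ≈ 1.933 rad.
The bisector from Y has length 2·x·z·cos(∠Y/2)/(x+z) ≈ 233.34.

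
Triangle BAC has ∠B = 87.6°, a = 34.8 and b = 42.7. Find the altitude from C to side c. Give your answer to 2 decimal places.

Law of sines: sin A = a·sin B/b ≈ 0.81427.
Since b ≥ a, only the acute value applies: ∠A ≈ 54.52°.
Then ∠C = 180° − ∠B − ∠A ≈ 37.88°.
Law of sines gives c = b·sin C/sin B ≈ 26.244.
Area = ½·b·a·sin C ≈ 456.24.
The altitude from C has length 2·area/c ≈ 34.769.

34.77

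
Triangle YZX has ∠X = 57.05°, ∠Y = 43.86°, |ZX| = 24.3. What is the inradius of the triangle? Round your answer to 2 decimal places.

7.96

The third angle is ∠Z = 180° − ∠X − ∠Y = 79.09°.
Law of sines: |XY| = |ZX|·sin Z/sin Y ≈ 34.436.
Law of sines: |YZ| = |ZX|·sin X/sin Y ≈ 29.429.
Area = ½·|ZX|·|XY|·sin X ≈ 351.1.
Semiperimeter s = (24.3+34.436+29.429)/2 = 44.083.
Inradius = area/s = 351.1/44.083 ≈ 7.9646.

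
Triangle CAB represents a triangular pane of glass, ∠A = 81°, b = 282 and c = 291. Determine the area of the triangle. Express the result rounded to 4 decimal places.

Area = ½·b·c·sin A ≈ 40526.

area ≈ 40525.8403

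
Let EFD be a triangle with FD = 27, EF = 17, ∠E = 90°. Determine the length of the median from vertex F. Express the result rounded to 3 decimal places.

m_F ≈ 19.975

Law of sines: sin D = EF·sin E/FD ≈ 0.62963.
Since FD ≥ EF, only the acute value applies: ∠D ≈ 39.02°.
Then ∠F = 180° − ∠E − ∠D ≈ 50.98°.
Law of sines gives DE = FD·sin F/sin E ≈ 20.976.
Median from F: ½√(2·EF² + 2·FD² − DE²) ≈ 19.975.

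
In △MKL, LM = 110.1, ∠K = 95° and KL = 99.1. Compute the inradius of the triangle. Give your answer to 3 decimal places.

Law of sines: sin M = KL·sin K/LM ≈ 0.89667.
Since LM ≥ KL, only the acute value applies: ∠M ≈ 63.72°.
Then ∠L = 180° − ∠K − ∠M ≈ 21.28°.
Law of sines gives MK = LM·sin L/sin K ≈ 40.105.
Area = ½·LM·KL·sin L ≈ 1979.6.
Semiperimeter s = (99.1+110.1+40.105)/2 = 124.65.
Inradius = area/s = 1979.6/124.65 ≈ 15.881.

r ≈ 15.881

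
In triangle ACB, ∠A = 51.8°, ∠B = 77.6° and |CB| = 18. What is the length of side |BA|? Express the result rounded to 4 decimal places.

17.6994

The third angle is ∠C = 180° − ∠B − ∠A = 50.60°.
Law of sines: |BA| = |CB|·sin C/sin A ≈ 17.699.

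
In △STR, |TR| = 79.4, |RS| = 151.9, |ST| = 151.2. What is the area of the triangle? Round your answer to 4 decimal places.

Semiperimeter s = (79.4 + 151.9 + 151.2)/2 = 191.25.
Heron's formula: area = √(191.25·111.85·39.35·40.05) ≈ 5806.2.

5806.2047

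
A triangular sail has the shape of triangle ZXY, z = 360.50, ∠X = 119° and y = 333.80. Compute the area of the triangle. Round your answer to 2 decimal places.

52623.64

Area = ½·y·z·sin X ≈ 52624.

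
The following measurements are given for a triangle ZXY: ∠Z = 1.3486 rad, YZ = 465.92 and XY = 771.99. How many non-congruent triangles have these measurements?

YZ·sin Z = 465.92·sin(1.3486 rad) ≈ 454.5.
Since XY ≥ YZ, exactly one triangle exists.

1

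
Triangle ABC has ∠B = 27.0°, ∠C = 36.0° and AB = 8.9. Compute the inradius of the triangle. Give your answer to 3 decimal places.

r ≈ 1.863

The third angle is ∠A = 180° − ∠B − ∠C = 117.00°.
Law of sines: BC = AB·sin A/sin C ≈ 13.491.
Law of sines: CA = AB·sin B/sin C ≈ 6.8741.
Area = ½·AB·BC·sin B ≈ 27.256.
Semiperimeter s = (13.491+6.8741+8.9)/2 = 14.633.
Inradius = area/s = 27.256/14.633 ≈ 1.8627.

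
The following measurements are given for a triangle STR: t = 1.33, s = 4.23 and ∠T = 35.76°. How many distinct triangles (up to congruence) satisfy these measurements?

0

s·sin T = 4.23·sin(35.76°) ≈ 2.472.
Since t = 1.33 < 2.472 = s sin T, no triangle exists.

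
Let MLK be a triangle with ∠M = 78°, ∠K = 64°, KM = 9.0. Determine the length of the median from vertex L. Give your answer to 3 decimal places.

The third angle is ∠L = 180° − ∠K − ∠M = 38.00°.
Law of sines: LK = KM·sin M/sin L ≈ 14.299.
Law of sines: ML = KM·sin K/sin L ≈ 13.139.
Median from L: ½√(2·ML² + 2·LK² − KM²) ≈ 12.973.

12.973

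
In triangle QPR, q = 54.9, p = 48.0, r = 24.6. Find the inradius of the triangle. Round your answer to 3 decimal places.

9.252

Semiperimeter s = (54.9 + 48 + 24.6)/2 = 63.75.
Heron's formula: area = √(63.75·8.85·15.75·39.15) ≈ 589.82.
Inradius = area/s = 589.82/63.75 ≈ 9.252.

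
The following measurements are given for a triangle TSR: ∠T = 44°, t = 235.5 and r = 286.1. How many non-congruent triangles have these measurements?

r·sin T = 286.1·sin(44°) ≈ 198.7.
Since r sin T < t < r (198.7 < 235.5 < 286.1), two triangles exist.

2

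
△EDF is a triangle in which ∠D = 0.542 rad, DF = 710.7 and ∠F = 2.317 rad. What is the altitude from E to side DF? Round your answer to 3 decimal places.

h_E ≈ 965.387

The third angle is ∠E = π − ∠D − ∠F = 0.283 rad.
Law of sines: FE = DF·sin D/sin E ≈ 1314.8.
Law of sines: ED = DF·sin F/sin E ≈ 1871.4.
Area = ½·DF·FE·sin F ≈ 3.4305e+05.
The altitude from E has length 2·area/DF ≈ 965.39.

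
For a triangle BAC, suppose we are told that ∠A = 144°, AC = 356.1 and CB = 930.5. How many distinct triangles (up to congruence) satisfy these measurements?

AC·sin A = 356.1·sin(144°) ≈ 209.3.
Since ∠A is not acute, a triangle exists only if CB > AC; here CB > AC, so there is exactly one triangle.

1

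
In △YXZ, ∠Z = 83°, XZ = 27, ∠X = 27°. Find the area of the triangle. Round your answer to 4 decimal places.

The third angle is ∠Y = 180° − ∠X − ∠Z = 70.00°.
Law of sines: ZY = XZ·sin X/sin Y ≈ 13.044.
Law of sines: YX = XZ·sin Z/sin Y ≈ 28.519.
Area = ½·XZ·ZY·sin Z ≈ 174.79.

174.7870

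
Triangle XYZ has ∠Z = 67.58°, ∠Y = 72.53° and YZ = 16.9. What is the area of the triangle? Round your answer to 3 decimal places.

The third angle is ∠X = 180° − ∠Y − ∠Z = 39.89°.
Law of sines: ZX = YZ·sin Y/sin X ≈ 25.137.
Law of sines: XY = YZ·sin Z/sin X ≈ 24.36.
Area = ½·YZ·ZX·sin Z ≈ 196.35.

area ≈ 196.349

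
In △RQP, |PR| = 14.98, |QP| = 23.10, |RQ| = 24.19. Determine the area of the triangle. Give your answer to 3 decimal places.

Semiperimeter s = (23.1 + 14.98 + 24.19)/2 = 31.135.
Heron's formula: area = √(31.135·8.035·16.155·6.945) ≈ 167.54.

167.536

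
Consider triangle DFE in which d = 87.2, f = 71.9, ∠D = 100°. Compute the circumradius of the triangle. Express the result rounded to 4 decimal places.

R ≈ 44.2726

Law of sines: sin F = f·sin D/d ≈ 0.81201.
Since d ≥ f, only the acute value applies: ∠F ≈ 54.29°.
Then ∠E = 180° − ∠D − ∠F ≈ 25.71°.
Law of sines gives e = d·sin E/sin D ≈ 38.408.
Circumradius = d/(2 sin D) ≈ 44.273.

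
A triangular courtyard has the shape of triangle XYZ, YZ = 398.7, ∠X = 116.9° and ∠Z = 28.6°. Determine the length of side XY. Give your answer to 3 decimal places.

The third angle is ∠Y = 180° − ∠Z − ∠X = 34.50°.
Law of sines: XY = YZ·sin Z/sin X ≈ 214.01.

214.011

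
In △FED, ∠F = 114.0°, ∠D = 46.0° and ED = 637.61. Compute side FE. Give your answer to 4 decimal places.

502.0640

The third angle is ∠E = 180° − ∠D − ∠F = 20.00°.
Law of sines: FE = ED·sin D/sin F ≈ 502.06.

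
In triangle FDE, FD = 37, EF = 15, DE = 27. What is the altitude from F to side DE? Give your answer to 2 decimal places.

Semiperimeter s = (27 + 15 + 37)/2 = 39.5.
Heron's formula: area = √(39.5·12.5·24.5·2.5) ≈ 173.9.
The altitude from F has length 2·area/DE ≈ 12.882.

h_F ≈ 12.88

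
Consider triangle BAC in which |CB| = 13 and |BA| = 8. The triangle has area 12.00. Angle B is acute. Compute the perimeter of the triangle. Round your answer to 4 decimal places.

From area = ½·|CB|·|BA|·sin B, we get sin B = 2·area/(|CB|·|BA|) ≈ 0.23077.
Taking the acute solution, ∠B ≈ 13.34°.
Law of cosines then gives |AC| ≈ 5.533.
Perimeter = 5.533 + 13 + 8 = 26.533.

26.5330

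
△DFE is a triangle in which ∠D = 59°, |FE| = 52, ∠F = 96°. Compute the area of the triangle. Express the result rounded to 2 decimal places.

662.94

The third angle is ∠E = 180° − ∠D − ∠F = 25.00°.
Law of sines: |ED| = |FE|·sin F/sin D ≈ 60.333.
Law of sines: |DF| = |FE|·sin E/sin D ≈ 25.638.
Area = ½·|FE|·|ED|·sin E ≈ 662.94.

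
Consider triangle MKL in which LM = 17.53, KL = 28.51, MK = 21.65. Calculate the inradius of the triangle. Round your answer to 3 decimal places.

Semiperimeter s = (28.51 + 17.53 + 21.65)/2 = 33.845.
Heron's formula: area = √(33.845·5.335·16.315·12.195) ≈ 189.54.
Inradius = area/s = 189.54/33.845 ≈ 5.6002.

5.600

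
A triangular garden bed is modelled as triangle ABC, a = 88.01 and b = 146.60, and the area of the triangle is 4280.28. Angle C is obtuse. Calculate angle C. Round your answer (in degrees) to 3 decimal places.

From area = ½·a·b·sin C, we get sin C = 2·area/(a·b) ≈ 0.66349.
Taking the obtuse solution, ∠C ≈ 138.43°.

138.433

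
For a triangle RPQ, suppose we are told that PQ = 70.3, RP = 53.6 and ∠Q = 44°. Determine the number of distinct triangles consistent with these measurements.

2

PQ·sin Q = 70.3·sin(44°) ≈ 48.83.
Since PQ sin Q < RP < PQ (48.83 < 53.6 < 70.3), two triangles exist.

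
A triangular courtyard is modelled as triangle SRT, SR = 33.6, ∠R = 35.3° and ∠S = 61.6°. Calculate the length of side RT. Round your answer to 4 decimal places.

29.7718

The third angle is ∠T = 180° − ∠S − ∠R = 83.10°.
Law of sines: RT = SR·sin S/sin T ≈ 29.772.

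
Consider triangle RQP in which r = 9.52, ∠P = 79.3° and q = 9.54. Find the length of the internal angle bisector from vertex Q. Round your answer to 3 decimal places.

By the law of cosines, p² = r² + q² − 2·r·q·cos P = 147.92, so p ≈ 12.162.
Law of cosines again: cos Q = (p² + r² − q²)/(2·p·r) ≈ 0.63712, so ∠Q ≈ 50.42°.
The bisector from Q has length 2·p·r·cos(∠Q/2)/(p+r) ≈ 9.6627.

t_Q ≈ 9.663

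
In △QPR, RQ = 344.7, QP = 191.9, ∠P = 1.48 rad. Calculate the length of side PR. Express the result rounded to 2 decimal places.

Law of sines: sin R = QP·sin P/RQ ≈ 0.55442.
Since RQ ≥ QP, only the acute value applies: ∠R ≈ 0.588 rad.
Then ∠Q = π − ∠P − ∠R ≈ 1.074 rad.
Law of sines gives PR = RQ·sin Q/sin P ≈ 304.27.

304.27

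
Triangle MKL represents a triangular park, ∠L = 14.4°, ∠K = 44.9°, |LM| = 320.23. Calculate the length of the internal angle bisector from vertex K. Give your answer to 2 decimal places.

t_K ≈ 161.76

The third angle is ∠M = 180° − ∠K − ∠L = 120.70°.
Law of sines: |KL| = |LM|·sin M/sin K ≈ 390.09.
Law of sines: |MK| = |LM|·sin L/sin K ≈ 112.82.
The bisector from K has length 2·|MK|·|KL|·cos(∠K/2)/(|MK|+|KL|) ≈ 161.76.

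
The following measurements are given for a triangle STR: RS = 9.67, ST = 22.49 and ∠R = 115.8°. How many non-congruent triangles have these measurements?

RS·sin R = 9.67·sin(115.8°) ≈ 8.706.
Since ∠R is not acute, a triangle exists only if ST > RS; here ST > RS, so there is exactly one triangle.

1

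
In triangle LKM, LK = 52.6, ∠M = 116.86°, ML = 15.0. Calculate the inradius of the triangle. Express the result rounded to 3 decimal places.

r ≈ 5.283

Law of sines: sin K = ML·sin M/LK ≈ 0.25440.
Since LK ≥ ML, only the acute value applies: ∠K ≈ 14.74°.
Then ∠L = 180° − ∠M − ∠K ≈ 48.40°.
Law of sines gives KM = LK·sin L/sin M ≈ 44.092.
Area = ½·LK·ML·sin L ≈ 295.01.
Semiperimeter s = (44.092+15+52.6)/2 = 55.846.
Inradius = area/s = 295.01/55.846 ≈ 5.2826.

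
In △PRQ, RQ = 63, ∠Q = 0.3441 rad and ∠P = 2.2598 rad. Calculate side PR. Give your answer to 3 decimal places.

27.534

The third angle is ∠R = π − ∠Q − ∠P = 0.5377 rad.
Law of sines: PR = RQ·sin Q/sin P ≈ 27.534.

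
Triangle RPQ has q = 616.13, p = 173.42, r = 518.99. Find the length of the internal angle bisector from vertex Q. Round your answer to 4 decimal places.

By the law of cosines, cos Q = (r² + p² − q²) / (2·r·p) ≈ -0.44549, so ∠Q ≈ 116.45°.
The bisector from Q has length 2·r·p·cos(∠Q/2)/(r+p) ≈ 136.89.

136.8878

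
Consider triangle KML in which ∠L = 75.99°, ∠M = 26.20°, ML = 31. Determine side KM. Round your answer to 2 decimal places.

30.77

The third angle is ∠K = 180° − ∠M − ∠L = 77.81°.
Law of sines: KM = ML·sin L/sin K ≈ 30.772.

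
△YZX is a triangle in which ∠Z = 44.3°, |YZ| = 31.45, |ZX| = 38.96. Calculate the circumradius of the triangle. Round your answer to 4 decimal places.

By the law of cosines, |XY|² = |YZ|² + |ZX|² − 2·|YZ|·|ZX|·cos Z = 753.12, so |XY| ≈ 27.443.
Area = ½·|YZ|·|ZX|·sin Z ≈ 427.88.
Circumradius = |XY|/(2 sin Z) ≈ 19.647.

R ≈ 19.6466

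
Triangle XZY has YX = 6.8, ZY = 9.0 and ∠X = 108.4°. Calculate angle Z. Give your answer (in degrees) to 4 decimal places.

Law of sines: sin Z = YX·sin X/ZY ≈ 0.71693.
Since ZY ≥ YX, only the acute value applies: ∠Z ≈ 45.80°.
Then ∠Y = 180° − ∠X − ∠Z ≈ 25.80°.

45.8015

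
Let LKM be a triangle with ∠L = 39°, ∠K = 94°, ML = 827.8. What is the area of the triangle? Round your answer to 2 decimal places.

area ≈ 158080.87

The third angle is ∠M = 180° − ∠L − ∠K = 47.00°.
Law of sines: KM = ML·sin L/sin K ≈ 522.22.
Law of sines: LK = ML·sin M/sin K ≈ 606.89.
Area = ½·ML·KM·sin M ≈ 1.5808e+05.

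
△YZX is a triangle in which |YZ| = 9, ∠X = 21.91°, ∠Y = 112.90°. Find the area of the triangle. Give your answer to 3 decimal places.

area ≈ 70.932

The third angle is ∠Z = 180° − ∠X − ∠Y = 45.19°.
Law of sines: |ZX| = |YZ|·sin Y/sin X ≈ 22.218.
Law of sines: |XY| = |YZ|·sin Z/sin X ≈ 17.111.
Area = ½·|YZ|·|ZX|·sin Z ≈ 70.932.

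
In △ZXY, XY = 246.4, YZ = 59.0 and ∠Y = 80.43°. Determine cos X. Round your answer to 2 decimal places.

cos X ≈ 0.97

By the law of cosines, ZX² = XY² + YZ² − 2·XY·YZ·cos Y = 59360, so ZX ≈ 243.64.
Law of cosines again: cos X = (ZX² + XY² − YZ²)/(2·ZX·XY) ≈ 0.97107, so ∠X ≈ 13.82°.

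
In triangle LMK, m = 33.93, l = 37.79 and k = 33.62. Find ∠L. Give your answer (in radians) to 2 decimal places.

1.19

By the law of cosines, cos L = (m² + k² − l²) / (2·m·k) ≈ 0.37409, so ∠L ≈ 1.187 rad.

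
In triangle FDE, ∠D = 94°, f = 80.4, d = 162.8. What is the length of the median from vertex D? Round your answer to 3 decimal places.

m_D ≈ 76.569

Law of sines: sin F = f·sin D/d ≈ 0.49265.
Since d ≥ f, only the acute value applies: ∠F ≈ 29.52°.
Then ∠E = 180° − ∠D − ∠F ≈ 56.48°.
Law of sines gives e = d·sin E/sin D ≈ 136.06.
Median from D: ½√(2·e² + 2·f² − d²) ≈ 76.569.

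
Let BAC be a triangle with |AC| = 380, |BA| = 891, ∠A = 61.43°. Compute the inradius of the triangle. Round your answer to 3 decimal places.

By the law of cosines, |CB|² = |BA|² + |AC|² − 2·|BA|·|AC|·cos A = 6.1444e+05, so |CB| ≈ 783.86.
Area = ½·|BA|·|AC|·sin A ≈ 1.4868e+05.
Semiperimeter s = (380+783.86+891)/2 = 1027.4.
Inradius = area/s = 1.4868e+05/1027.4 ≈ 144.71.

144.707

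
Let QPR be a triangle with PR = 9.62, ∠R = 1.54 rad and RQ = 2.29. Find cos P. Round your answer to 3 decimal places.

By the law of cosines, QP² = PR² + RQ² − 2·PR·RQ·cos R = 96.432, so QP ≈ 9.82.
Law of cosines again: cos P = (QP² + PR² − RQ²)/(2·QP·PR) ≈ 0.97246, so ∠P ≈ 0.235 rad.

0.972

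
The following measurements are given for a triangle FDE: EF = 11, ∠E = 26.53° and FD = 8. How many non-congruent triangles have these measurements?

2

EF·sin E = 11·sin(26.53°) ≈ 4.913.
Since EF sin E < FD < EF (4.913 < 8 < 11), two triangles exist.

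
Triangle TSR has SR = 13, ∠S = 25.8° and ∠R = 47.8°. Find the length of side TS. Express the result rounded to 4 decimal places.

The third angle is ∠T = 180° − ∠S − ∠R = 106.40°.
Law of sines: TS = SR·sin R/sin T ≈ 10.039.

10.0389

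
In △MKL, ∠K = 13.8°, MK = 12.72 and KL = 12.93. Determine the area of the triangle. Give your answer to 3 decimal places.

Area = ½·MK·KL·sin K ≈ 19.616.

19.616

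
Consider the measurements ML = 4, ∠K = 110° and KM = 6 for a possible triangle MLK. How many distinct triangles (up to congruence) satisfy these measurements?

0

KM·sin K = 6·sin(110°) ≈ 5.638.
Since ∠K is not acute, a triangle exists only if ML > KM; here ML ≤ KM, so there is no triangle.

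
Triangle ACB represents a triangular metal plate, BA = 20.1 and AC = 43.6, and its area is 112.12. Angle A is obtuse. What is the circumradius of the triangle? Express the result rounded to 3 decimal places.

From area = ½·BA·AC·sin A, we get sin A = 2·area/(BA·AC) ≈ 0.25588.
Taking the obtuse solution, ∠A ≈ 165.17°.
Law of cosines then gives CB ≈ 63.24.
Circumradius = CB/(2 sin A) ≈ 123.58.

R ≈ 123.576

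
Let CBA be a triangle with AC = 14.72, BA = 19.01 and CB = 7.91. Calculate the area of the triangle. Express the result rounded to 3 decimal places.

Semiperimeter s = (19.01 + 14.72 + 7.91)/2 = 20.82.
Heron's formula: area = √(20.82·1.81·6.1·12.91) ≈ 54.476.

area ≈ 54.476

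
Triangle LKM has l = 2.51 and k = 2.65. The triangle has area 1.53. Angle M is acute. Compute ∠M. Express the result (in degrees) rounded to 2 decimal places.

From area = ½·l·k·sin M, we get sin M = 2·area/(l·k) ≈ 0.46005.
Taking the acute solution, ∠M ≈ 27.39°.

∠M ≈ 27.39°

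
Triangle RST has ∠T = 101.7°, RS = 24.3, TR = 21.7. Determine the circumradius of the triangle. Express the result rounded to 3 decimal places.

Law of sines: sin S = TR·sin T/RS ≈ 0.87445.
Since RS ≥ TR, only the acute value applies: ∠S ≈ 60.98°.
Then ∠R = 180° − ∠T − ∠S ≈ 17.32°.
Law of sines gives ST = RS·sin R/sin T ≈ 7.3878.
Circumradius = RS/(2 sin T) ≈ 12.408.

12.408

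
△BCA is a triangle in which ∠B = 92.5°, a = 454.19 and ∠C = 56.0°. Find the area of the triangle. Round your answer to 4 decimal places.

163501.1092

The third angle is ∠A = 180° − ∠B − ∠C = 31.50°.
Law of sines: b = a·sin B/sin A ≈ 868.44.
Law of sines: c = a·sin C/sin A ≈ 720.65.
Area = ½·a·b·sin C ≈ 1.635e+05.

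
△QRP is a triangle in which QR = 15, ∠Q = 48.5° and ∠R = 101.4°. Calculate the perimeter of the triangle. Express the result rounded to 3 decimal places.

66.721

The third angle is ∠P = 180° − ∠Q − ∠R = 30.10°.
Law of sines: RP = QR·sin Q/sin P ≈ 22.401.
Law of sines: PQ = QR·sin R/sin P ≈ 29.32.
Semiperimeter s = (22.401+29.32+15)/2 = 33.36.
Perimeter = 22.401 + 29.32 + 15 = 66.721.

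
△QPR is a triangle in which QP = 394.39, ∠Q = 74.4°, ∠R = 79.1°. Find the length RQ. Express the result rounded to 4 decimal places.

179.2091

The third angle is ∠P = 180° − ∠R − ∠Q = 26.50°.
Law of sines: RQ = QP·sin P/sin R ≈ 179.21.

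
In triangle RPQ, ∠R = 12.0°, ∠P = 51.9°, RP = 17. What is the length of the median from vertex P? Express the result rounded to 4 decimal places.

The third angle is ∠Q = 180° − ∠R − ∠P = 116.10°.
Law of sines: PQ = RP·sin R/sin Q ≈ 3.9358.
Law of sines: QR = RP·sin P/sin Q ≈ 14.897.
Median from P: ½√(2·RP² + 2·PQ² − QR²) ≈ 9.8369.

m_P ≈ 9.8369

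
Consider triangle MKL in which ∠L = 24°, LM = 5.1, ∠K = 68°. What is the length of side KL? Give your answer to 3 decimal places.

The third angle is ∠M = 180° − ∠K − ∠L = 88.00°.
Law of sines: KL = LM·sin M/sin K ≈ 5.4972.

5.497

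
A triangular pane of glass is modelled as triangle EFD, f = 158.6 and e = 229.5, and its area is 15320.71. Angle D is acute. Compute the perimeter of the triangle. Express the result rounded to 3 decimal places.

perimeter ≈ 584.396

From area = ½·e·f·sin D, we get sin D = 2·area/(e·f) ≈ 0.84183.
Taking the acute solution, ∠D ≈ 57.33°.
Law of cosines then gives d ≈ 196.3.
Perimeter = 229.5 + 158.6 + 196.3 = 584.4.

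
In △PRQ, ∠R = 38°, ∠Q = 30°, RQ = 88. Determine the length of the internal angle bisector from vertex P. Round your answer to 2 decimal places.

t_P ≈ 29.29

The third angle is ∠P = 180° − ∠R − ∠Q = 112.00°.
Law of sines: QP = RQ·sin R/sin P ≈ 58.433.
Law of sines: PR = RQ·sin Q/sin P ≈ 47.456.
The bisector from P has length 2·QP·PR·cos(∠P/2)/(QP+PR) ≈ 29.288.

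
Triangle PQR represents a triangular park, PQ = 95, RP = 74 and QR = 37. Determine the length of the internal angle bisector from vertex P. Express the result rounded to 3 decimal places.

81.811

By the law of cosines, cos P = (RP² + PQ² − QR²) / (2·RP·PQ) ≈ 0.93400, so ∠P ≈ 0.365 rad.
The bisector from P has length 2·RP·PQ·cos(∠P/2)/(RP+PQ) ≈ 81.811.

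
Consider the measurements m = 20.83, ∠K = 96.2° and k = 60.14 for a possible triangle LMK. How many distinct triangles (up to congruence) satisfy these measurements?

m·sin K = 20.83·sin(96.2°) ≈ 20.71.
Since ∠K is not acute, a triangle exists only if k > m; here k > m, so there is exactly one triangle.

1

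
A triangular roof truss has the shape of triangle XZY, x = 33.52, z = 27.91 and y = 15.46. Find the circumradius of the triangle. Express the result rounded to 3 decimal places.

By the law of cosines, cos X = (z² + y² − x²) / (2·z·y) ≈ -0.12238, so ∠X ≈ 97.03°.
Circumradius = x/(2 sin X) ≈ 16.887.

16.887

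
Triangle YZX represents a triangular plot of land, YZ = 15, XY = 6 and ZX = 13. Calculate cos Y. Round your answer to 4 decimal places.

cos Y ≈ 0.5111

By the law of cosines, cos Y = (XY² + YZ² − ZX²) / (2·XY·YZ) ≈ 0.51111, so ∠Y ≈ 59.26°.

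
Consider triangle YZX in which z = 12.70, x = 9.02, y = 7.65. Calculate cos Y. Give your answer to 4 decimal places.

By the law of cosines, cos Y = (z² + x² − y²) / (2·z·x) ≈ 0.80367, so ∠Y ≈ 0.637 rad.

0.8037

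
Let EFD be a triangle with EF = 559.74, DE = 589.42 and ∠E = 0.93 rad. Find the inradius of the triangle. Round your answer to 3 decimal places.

By the law of cosines, FD² = DE² + EF² − 2·DE·EF·cos E = 2.6625e+05, so FD ≈ 515.99.
Area = ½·DE·EF·sin E ≈ 1.3224e+05.
Semiperimeter s = (515.99+589.42+559.74)/2 = 832.58.
Inradius = area/s = 1.3224e+05/832.58 ≈ 158.83.

r ≈ 158.828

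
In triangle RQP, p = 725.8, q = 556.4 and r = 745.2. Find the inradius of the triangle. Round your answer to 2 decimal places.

Semiperimeter s = (745.2 + 556.4 + 725.8)/2 = 1013.7.
Heron's formula: area = √(1013.7·268.5·457.3·287.9) ≈ 1.893e+05.
Inradius = area/s = 1.893e+05/1013.7 ≈ 186.74.

186.74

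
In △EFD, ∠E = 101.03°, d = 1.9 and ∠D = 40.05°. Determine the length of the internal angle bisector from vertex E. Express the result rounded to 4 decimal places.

The third angle is ∠F = 180° − ∠D − ∠E = 38.92°.
Law of sines: e = d·sin E/sin D ≈ 2.8983.
Law of sines: f = d·sin F/sin D ≈ 1.8551.
The bisector from E has length 2·f·d·cos(∠E/2)/(f+d) ≈ 1.1937.

t_E ≈ 1.1937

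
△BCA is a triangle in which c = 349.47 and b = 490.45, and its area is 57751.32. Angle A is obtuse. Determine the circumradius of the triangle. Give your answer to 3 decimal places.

From area = ½·b·c·sin A, we get sin A = 2·area/(b·c) ≈ 0.67389.
Taking the obtuse solution, ∠A ≈ 137.63°.
Law of cosines then gives a ≈ 784.82.
Circumradius = a/(2 sin A) ≈ 582.31.

582.307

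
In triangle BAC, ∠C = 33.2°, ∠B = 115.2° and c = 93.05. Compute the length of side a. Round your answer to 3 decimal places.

The third angle is ∠A = 180° − ∠C − ∠B = 31.60°.
Law of sines: a = c·sin A/sin C ≈ 89.043.

89.043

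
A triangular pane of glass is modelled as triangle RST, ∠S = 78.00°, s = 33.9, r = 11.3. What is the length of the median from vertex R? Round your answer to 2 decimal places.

Law of sines: sin R = r·sin S/s ≈ 0.32605.
Since s ≥ r, only the acute value applies: ∠R ≈ 19.03°.
Then ∠T = 180° − ∠S − ∠R ≈ 82.97°.
Law of sines gives t = s·sin T/sin S ≈ 34.397.
Median from R: ½√(2·s² + 2·t² − r²) ≈ 33.679.

33.68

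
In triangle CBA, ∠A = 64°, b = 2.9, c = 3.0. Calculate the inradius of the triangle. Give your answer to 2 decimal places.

By the law of cosines, a² = c² + b² − 2·c·b·cos A = 9.7823, so a ≈ 3.1277.
Area = ½·c·b·sin A ≈ 3.9098.
Semiperimeter s = (3+2.9+3.1277)/2 = 4.5138.
Inradius = area/s = 3.9098/4.5138 ≈ 0.86617.

r ≈ 0.87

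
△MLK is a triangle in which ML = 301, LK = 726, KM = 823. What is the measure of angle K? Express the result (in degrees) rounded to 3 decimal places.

21.242

By the law of cosines, cos K = (LK² + KM² − ML²) / (2·LK·KM) ≈ 0.93206, so ∠K ≈ 21.24°.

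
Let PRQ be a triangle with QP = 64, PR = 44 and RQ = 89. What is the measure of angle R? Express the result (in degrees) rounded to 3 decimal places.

By the law of cosines, cos R = (PR² + RQ² − QP²) / (2·PR·RQ) ≈ 0.73557, so ∠R ≈ 42.64°.

∠R ≈ 42.644°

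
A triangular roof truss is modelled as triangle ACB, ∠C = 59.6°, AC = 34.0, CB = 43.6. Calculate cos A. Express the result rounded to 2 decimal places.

0.30

By the law of cosines, BA² = AC² + CB² − 2·AC·CB·cos C = 1556.7, so BA ≈ 39.455.
Law of cosines again: cos A = (BA² + AC² − CB²)/(2·BA·AC) ≈ 0.30255, so ∠A ≈ 72.39°.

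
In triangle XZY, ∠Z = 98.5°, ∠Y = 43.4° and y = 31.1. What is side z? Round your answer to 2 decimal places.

44.77

The third angle is ∠X = 180° − ∠Z − ∠Y = 38.10°.
Law of sines: z = y·sin Z/sin Y ≈ 44.766.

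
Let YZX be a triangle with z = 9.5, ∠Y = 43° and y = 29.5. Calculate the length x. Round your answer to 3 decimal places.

35.728

Law of sines: sin Z = z·sin Y/y ≈ 0.21963.
Since y ≥ z, only the acute value applies: ∠Z ≈ 12.69°.
Then ∠X = 180° − ∠Y − ∠Z ≈ 124.31°.
Law of sines gives x = y·sin X/sin Y ≈ 35.728.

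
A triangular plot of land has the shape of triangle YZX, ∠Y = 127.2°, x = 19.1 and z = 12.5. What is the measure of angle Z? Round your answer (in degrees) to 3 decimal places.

20.481

By the law of cosines, y² = z² + x² − 2·z·x·cos Y = 809.76, so y ≈ 28.456.
Law of cosines again: cos Z = (x² + y² − z²)/(2·x·y) ≈ 0.93679, so ∠Z ≈ 20.48°.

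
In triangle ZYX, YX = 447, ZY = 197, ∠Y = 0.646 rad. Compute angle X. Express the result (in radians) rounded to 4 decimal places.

∠X ≈ 0.3886 rad

By the law of cosines, XZ² = ZY² + YX² − 2·ZY·YX·cos Y = 97988, so XZ ≈ 313.03.
Law of cosines again: cos X = (YX² + XZ² − ZY²)/(2·YX·XZ) ≈ 0.92546, so ∠X ≈ 0.389 rad.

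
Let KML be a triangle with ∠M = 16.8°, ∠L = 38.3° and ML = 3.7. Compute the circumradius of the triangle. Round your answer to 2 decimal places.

R ≈ 2.26

The third angle is ∠K = 180° − ∠M − ∠L = 124.90°.
Law of sines: LK = ML·sin M/sin K ≈ 1.3039.
Law of sines: KM = ML·sin L/sin K ≈ 2.796.
Circumradius = ML/(2 sin K) ≈ 2.2557.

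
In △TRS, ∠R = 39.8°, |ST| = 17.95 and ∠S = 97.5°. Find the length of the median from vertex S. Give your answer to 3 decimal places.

The third angle is ∠T = 180° − ∠R − ∠S = 42.70°.
Law of sines: |RS| = |ST|·sin T/sin R ≈ 19.017.
Law of sines: |TR| = |ST|·sin S/sin R ≈ 27.802.
Median from S: ½√(2·|RS|² + 2·|ST|² − |TR|²) ≈ 12.194.

m_S ≈ 12.194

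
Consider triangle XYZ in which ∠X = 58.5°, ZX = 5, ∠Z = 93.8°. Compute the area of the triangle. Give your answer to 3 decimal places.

The third angle is ∠Y = 180° − ∠Z − ∠X = 27.70°.
Law of sines: YZ = ZX·sin X/sin Y ≈ 9.1713.
Law of sines: XY = ZX·sin Z/sin Y ≈ 10.733.
Area = ½·ZX·YZ·sin Z ≈ 22.878.

22.878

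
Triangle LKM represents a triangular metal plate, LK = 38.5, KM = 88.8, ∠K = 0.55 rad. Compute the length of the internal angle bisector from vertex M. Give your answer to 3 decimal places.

t_M ≈ 70.187

By the law of cosines, ML² = LK² + KM² − 2·LK·KM·cos K = 3538.5, so ML ≈ 59.485.
Law of cosines again: cos M = (KM² + ML² − LK²)/(2·KM·ML) ≈ 0.94104, so ∠M ≈ 0.345 rad.
The bisector from M has length 2·KM·ML·cos(∠M/2)/(KM+ML) ≈ 70.187.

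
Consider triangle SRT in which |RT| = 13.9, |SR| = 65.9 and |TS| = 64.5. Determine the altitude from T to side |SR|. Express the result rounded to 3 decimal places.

13.604

Semiperimeter s = (13.9 + 64.5 + 65.9)/2 = 72.15.
Heron's formula: area = √(72.15·58.25·7.65·6.25) ≈ 448.27.
The altitude from T has length 2·area/|SR| ≈ 13.604.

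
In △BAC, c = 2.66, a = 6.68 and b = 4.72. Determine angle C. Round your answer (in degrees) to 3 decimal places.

18.429

By the law of cosines, cos C = (b² + a² − c²) / (2·b·a) ≈ 0.94871, so ∠C ≈ 18.43°.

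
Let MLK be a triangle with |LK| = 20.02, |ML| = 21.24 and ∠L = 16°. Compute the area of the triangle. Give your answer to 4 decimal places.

Area = ½·|ML|·|LK|·sin L ≈ 58.604.

area ≈ 58.6039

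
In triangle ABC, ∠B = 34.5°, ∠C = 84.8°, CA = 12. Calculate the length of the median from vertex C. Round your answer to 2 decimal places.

11.46

The third angle is ∠A = 180° − ∠B − ∠C = 60.70°.
Law of sines: BC = CA·sin A/sin B ≈ 18.476.
Law of sines: AB = CA·sin C/sin B ≈ 21.099.
Median from C: ½√(2·BC² + 2·CA² − AB²) ≈ 11.462.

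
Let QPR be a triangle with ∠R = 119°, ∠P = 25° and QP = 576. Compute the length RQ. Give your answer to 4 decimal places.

The third angle is ∠Q = 180° − ∠P − ∠R = 36.00°.
Law of sines: RQ = QP·sin P/sin R ≈ 278.32.

278.3245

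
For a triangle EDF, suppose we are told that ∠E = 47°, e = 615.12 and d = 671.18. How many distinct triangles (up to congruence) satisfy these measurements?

2

d·sin E = 671.18·sin(47°) ≈ 490.9.
Since d sin E < e < d (490.9 < 615.12 < 671.18), two triangles exist.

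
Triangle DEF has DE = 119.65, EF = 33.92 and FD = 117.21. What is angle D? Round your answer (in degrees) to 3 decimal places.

By the law of cosines, cos D = (FD² + DE² − EF²) / (2·FD·DE) ≈ 0.95919, so ∠D ≈ 16.42°.

16.425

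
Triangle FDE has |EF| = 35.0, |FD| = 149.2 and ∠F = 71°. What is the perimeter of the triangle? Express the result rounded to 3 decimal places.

By the law of cosines, |DE|² = |EF|² + |FD|² − 2·|EF|·|FD|·cos F = 20085, so |DE| ≈ 141.72.
Semiperimeter s = (141.72+35+149.2)/2 = 162.96.
Perimeter = 141.72 + 35 + 149.2 = 325.92.

325.923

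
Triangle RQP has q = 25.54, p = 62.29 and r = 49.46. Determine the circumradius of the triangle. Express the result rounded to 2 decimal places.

By the law of cosines, cos R = (q² + p² − r²) / (2·q·p) ≈ 0.65562, so ∠R ≈ 49.03°.
Circumradius = r/(2 sin R) ≈ 32.751.

32.75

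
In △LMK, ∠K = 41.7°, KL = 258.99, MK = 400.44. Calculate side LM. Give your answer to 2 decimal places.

269.37

By the law of cosines, LM² = MK² + KL² − 2·MK·KL·cos K = 72560, so LM ≈ 269.37.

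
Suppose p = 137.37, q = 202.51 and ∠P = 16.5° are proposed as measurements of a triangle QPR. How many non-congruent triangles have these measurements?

2

q·sin P = 202.51·sin(16.5°) ≈ 57.52.
Since q sin P < p < q (57.52 < 137.37 < 202.51), two triangles exist.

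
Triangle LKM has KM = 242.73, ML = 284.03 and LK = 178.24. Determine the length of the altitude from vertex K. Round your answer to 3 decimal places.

151.299

Semiperimeter s = (242.73 + 284.03 + 178.24)/2 = 352.5.
Heron's formula: area = √(352.5·109.77·68.47·174.26) ≈ 21487.
The altitude from K has length 2·area/ML ≈ 151.3.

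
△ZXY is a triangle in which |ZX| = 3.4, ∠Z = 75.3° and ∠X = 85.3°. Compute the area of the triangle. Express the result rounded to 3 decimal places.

The third angle is ∠Y = 180° − ∠Z − ∠X = 19.40°.
Law of sines: |XY| = |ZX|·sin Z/sin Y ≈ 9.9009.
Law of sines: |YZ| = |ZX|·sin X/sin Y ≈ 10.202.
Area = ½·|ZX|·|XY|·sin X ≈ 16.775.

area ≈ 16.775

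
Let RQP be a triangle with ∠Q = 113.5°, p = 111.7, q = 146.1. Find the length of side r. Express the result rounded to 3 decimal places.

59.633

Law of sines: sin P = p·sin Q/q ≈ 0.70113.
Since q ≥ p, only the acute value applies: ∠P ≈ 44.52°.
Then ∠R = 180° − ∠Q − ∠P ≈ 21.98°.
Law of sines gives r = q·sin R/sin Q ≈ 59.633.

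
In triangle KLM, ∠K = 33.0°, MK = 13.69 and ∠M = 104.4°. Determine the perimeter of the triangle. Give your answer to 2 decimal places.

44.30

The third angle is ∠L = 180° − ∠M − ∠K = 42.60°.
Law of sines: LM = MK·sin K/sin L ≈ 11.015.
Law of sines: KL = MK·sin M/sin L ≈ 19.59.
Semiperimeter s = (11.015+13.69+19.59)/2 = 22.148.
Perimeter = 11.015 + 13.69 + 19.59 = 44.295.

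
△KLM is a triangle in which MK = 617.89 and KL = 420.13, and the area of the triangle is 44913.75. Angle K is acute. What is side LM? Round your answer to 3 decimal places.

266.801

From area = ½·MK·KL·sin K, we get sin K = 2·area/(MK·KL) ≈ 0.34603.
Taking the acute solution, ∠K ≈ 20.24°.
Law of cosines then gives LM ≈ 266.8.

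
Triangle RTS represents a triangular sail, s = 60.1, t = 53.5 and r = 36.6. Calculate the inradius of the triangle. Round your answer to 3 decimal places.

12.888

Semiperimeter p = (36.6 + 53.5 + 60.1)/2 = 75.1.
Heron's formula: area = √(75.1·38.5·21.6·15) ≈ 967.88.
Inradius = area/p = 967.88/75.1 ≈ 12.888.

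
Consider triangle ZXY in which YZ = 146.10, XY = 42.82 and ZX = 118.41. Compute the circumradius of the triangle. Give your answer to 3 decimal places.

By the law of cosines, cos Z = (YZ² + ZX² − XY²) / (2·YZ·ZX) ≈ 0.96917, so ∠Z ≈ 14.26°.
Circumradius = XY/(2 sin Z) ≈ 86.889.

R ≈ 86.889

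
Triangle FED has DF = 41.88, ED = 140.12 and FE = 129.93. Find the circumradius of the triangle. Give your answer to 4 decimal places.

By the law of cosines, cos F = (DF² + FE² − ED²) / (2·DF·FE) ≈ -0.09169, so ∠F ≈ 95.26°.
Circumradius = ED/(2 sin F) ≈ 70.356.

70.3564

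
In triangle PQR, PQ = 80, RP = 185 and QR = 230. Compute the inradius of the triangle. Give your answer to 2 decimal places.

Semiperimeter s = (230 + 185 + 80)/2 = 247.5.
Heron's formula: area = √(247.5·17.5·62.5·167.5) ≈ 6733.7.
Inradius = area/s = 6733.7/247.5 ≈ 27.207.

r ≈ 27.21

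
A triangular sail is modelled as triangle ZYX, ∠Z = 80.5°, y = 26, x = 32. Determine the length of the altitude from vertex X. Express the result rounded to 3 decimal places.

25.643

By the law of cosines, z² = y² + x² − 2·y·x·cos Z = 1425.4, so z ≈ 37.754.
Area = ½·y·x·sin Z ≈ 410.29.
The altitude from X has length 2·area/x ≈ 25.643.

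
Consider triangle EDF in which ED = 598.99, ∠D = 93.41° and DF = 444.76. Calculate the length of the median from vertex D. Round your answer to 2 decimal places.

By the law of cosines, FE² = ED² + DF² − 2·ED·DF·cos D = 5.8829e+05, so FE ≈ 767.
Median from D: ½√(2·ED² + 2·DF² − FE²) ≈ 362.25.

m_D ≈ 362.25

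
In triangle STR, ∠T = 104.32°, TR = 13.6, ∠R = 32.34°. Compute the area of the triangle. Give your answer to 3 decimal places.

The third angle is ∠S = 180° − ∠T − ∠R = 43.34°.
Law of sines: RS = TR·sin T/sin S ≈ 19.2.
Law of sines: ST = TR·sin R/sin S ≈ 10.6.
Area = ½·TR·RS·sin R ≈ 69.842.

69.842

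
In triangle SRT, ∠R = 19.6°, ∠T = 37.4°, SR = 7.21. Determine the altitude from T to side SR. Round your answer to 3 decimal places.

3.340

The third angle is ∠S = 180° − ∠R − ∠T = 123.00°.
Law of sines: RT = SR·sin S/sin T ≈ 9.9556.
Law of sines: TS = SR·sin R/sin T ≈ 3.9821.
Area = ½·SR·RT·sin R ≈ 12.039.
The altitude from T has length 2·area/SR ≈ 3.3396.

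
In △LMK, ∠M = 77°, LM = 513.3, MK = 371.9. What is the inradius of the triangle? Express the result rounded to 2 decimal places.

By the law of cosines, KL² = LM² + MK² − 2·LM·MK·cos M = 3.159e+05, so KL ≈ 562.05.
Area = ½·LM·MK·sin M ≈ 93002.
Semiperimeter s = (371.9+562.05+513.3)/2 = 723.63.
Inradius = area/s = 93002/723.63 ≈ 128.52.

r ≈ 128.52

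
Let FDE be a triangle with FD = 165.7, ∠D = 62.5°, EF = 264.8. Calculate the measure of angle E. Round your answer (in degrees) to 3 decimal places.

Law of sines: sin E = FD·sin D/EF ≈ 0.55505.
Since EF ≥ FD, only the acute value applies: ∠E ≈ 33.71°.
Then ∠F = 180° − ∠D − ∠E ≈ 83.79°.

33.714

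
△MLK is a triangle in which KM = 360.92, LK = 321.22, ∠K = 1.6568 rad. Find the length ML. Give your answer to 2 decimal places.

503.35

By the law of cosines, ML² = LK² + KM² − 2·LK·KM·cos K = 2.5336e+05, so ML ≈ 503.35.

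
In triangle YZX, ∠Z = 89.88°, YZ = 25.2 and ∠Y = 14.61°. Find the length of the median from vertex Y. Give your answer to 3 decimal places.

The third angle is ∠X = 180° − ∠Y − ∠Z = 75.51°.
Law of sines: ZX = YZ·sin Y/sin X ≈ 6.5652.
Law of sines: XY = YZ·sin Z/sin X ≈ 26.028.
Median from Y: ½√(2·XY² + 2·YZ² − ZX²) ≈ 25.406.

25.406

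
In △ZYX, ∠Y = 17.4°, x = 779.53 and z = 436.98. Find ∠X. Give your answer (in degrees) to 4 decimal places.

∠X ≈ 142.7790°

By the law of cosines, y² = x² + z² − 2·x·z·cos Y = 1.4852e+05, so y ≈ 385.38.
Law of cosines again: cos X = (z² + y² − x²)/(2·z·y) ≈ -0.79631, so ∠X ≈ 142.78°.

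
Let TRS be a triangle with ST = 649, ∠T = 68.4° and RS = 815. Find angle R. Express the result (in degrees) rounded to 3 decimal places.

∠R ≈ 47.765°

Law of sines: sin R = ST·sin T/RS ≈ 0.74040.
Since RS ≥ ST, only the acute value applies: ∠R ≈ 47.77°.
Then ∠S = 180° − ∠T − ∠R ≈ 63.83°.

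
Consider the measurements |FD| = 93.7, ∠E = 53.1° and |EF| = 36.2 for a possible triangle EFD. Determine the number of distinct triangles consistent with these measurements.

1

|EF|·sin E = 36.2·sin(53.1°) ≈ 28.95.
Since |FD| ≥ |EF|, exactly one triangle exists.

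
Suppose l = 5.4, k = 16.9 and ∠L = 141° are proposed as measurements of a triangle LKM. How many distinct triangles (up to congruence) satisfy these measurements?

0

k·sin L = 16.9·sin(141°) ≈ 10.64.
Since ∠L is not acute, a triangle exists only if l > k; here l ≤ k, so there is no triangle.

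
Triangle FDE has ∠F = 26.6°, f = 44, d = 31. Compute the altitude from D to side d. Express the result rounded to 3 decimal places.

h_D ≈ 31.107

Law of sines: sin D = d·sin F/f ≈ 0.31547.
Since f ≥ d, only the acute value applies: ∠D ≈ 18.39°.
Then ∠E = 180° − ∠F − ∠D ≈ 135.01°.
Law of sines gives e = f·sin E/sin F ≈ 69.472.
Area = ½·f·d·sin E ≈ 482.15.
The altitude from D has length 2·area/d ≈ 31.107.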